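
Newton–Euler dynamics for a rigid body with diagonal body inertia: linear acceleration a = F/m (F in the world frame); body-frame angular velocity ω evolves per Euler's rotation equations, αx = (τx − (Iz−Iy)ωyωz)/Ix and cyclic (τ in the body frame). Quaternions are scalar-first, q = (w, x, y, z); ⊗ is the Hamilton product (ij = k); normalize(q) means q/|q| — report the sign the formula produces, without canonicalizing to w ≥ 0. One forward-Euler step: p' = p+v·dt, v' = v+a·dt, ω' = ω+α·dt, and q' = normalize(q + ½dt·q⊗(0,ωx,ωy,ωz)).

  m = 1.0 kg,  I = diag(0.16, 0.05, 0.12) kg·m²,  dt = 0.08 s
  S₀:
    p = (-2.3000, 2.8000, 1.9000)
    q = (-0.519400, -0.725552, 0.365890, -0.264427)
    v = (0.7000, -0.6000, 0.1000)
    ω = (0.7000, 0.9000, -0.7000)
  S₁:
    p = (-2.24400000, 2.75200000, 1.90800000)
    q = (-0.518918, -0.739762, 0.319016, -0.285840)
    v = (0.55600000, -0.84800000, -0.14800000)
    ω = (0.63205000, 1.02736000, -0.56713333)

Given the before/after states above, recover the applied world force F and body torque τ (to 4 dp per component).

F = (-1.8000, -3.1000, -3.1000)
τ = (-0.1800, 0.0600, 0.1300)

velocity change Δv = (-0.14400000, -0.24800000, -0.24800000)
F = m·Δv/dt = (-1.8000, -3.1000, -3.1000)
ω₁ − ω₀ = (-0.06795000, 0.12736000, 0.13286667)
precession coupling = (-0.0441, -0.0196, -0.0693)
applied torque τ = (-0.1800, 0.0600, 0.1300)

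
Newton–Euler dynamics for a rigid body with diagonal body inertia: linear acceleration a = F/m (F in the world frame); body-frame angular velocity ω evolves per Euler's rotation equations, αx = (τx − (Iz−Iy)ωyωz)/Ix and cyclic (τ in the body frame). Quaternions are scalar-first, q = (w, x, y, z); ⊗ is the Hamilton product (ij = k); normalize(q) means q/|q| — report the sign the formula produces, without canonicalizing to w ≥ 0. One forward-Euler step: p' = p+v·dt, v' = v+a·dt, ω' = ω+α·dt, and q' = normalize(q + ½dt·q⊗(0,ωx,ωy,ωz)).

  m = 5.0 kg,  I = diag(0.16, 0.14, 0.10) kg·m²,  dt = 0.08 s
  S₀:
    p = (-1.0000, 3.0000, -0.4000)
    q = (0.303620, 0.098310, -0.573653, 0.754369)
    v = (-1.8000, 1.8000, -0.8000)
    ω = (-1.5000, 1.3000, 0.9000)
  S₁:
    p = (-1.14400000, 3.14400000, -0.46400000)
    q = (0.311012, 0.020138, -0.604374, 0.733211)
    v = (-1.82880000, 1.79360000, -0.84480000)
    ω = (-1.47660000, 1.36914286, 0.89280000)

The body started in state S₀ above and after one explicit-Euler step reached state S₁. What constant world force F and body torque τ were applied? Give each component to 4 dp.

rate change Δω = (0.02340000, 0.06914286, -0.00720000)
gyro term ω₀×Iω₀ = (-0.0468, -0.0810, 0.0390)
τ = I·(Δω/dt) + ω₀×(Iω₀) = (0.0000, 0.0400, 0.0300)
Δv = v₁−v₀ = (-0.02880000, -0.00640000, -0.04480000)
F = m·Δv/dt = (-1.8000, -0.4000, -2.8000)

F = (-1.8000, -0.4000, -2.8000)
τ = (0.0000, 0.0400, 0.0300)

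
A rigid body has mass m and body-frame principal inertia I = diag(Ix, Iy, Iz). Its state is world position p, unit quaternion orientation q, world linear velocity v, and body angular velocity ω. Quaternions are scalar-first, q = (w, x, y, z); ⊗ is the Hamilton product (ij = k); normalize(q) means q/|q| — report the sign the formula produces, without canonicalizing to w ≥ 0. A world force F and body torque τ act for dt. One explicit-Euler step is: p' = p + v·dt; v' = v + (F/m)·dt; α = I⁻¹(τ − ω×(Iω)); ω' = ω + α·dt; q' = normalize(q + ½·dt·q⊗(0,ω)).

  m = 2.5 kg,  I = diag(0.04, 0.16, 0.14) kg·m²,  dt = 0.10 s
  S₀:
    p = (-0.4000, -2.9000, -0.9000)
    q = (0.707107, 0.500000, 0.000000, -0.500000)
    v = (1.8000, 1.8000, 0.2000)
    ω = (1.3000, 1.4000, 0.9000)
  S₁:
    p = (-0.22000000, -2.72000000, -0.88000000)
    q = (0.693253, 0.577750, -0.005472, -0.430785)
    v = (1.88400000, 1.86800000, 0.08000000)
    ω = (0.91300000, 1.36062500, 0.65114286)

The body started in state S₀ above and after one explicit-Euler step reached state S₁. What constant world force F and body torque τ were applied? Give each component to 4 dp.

F = (2.1000, 1.7000, -3.0000)
τ = (-0.1800, -0.1800, -0.1300)

velocity change Δv = (0.08400000, 0.06800000, -0.12000000)
applied force F = (2.1000, 1.7000, -3.0000)
rate change Δω = (-0.38700000, -0.03937500, -0.24885714)
precession coupling = (-0.0252, -0.1170, 0.2184)
I·α + gyro = (-0.1800, -0.1800, -0.1300)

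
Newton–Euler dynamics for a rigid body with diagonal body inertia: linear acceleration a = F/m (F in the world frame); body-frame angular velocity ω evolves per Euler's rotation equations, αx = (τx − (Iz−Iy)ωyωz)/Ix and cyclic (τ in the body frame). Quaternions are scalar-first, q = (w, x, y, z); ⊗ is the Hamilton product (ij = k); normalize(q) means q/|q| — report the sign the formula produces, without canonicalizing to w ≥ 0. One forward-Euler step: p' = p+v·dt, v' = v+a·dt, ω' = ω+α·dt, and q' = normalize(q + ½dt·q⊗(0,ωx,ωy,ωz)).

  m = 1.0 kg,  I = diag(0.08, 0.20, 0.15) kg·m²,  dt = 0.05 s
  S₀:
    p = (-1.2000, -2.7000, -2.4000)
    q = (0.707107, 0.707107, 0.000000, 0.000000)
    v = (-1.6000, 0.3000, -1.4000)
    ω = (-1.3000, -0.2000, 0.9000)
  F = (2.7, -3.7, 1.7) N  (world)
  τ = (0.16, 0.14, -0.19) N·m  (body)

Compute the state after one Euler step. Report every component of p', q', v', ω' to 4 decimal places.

p' = (-1.2800, -2.6850, -2.4700)
q' = (0.7295, 0.6836, -0.0194, 0.0124)
v' = (-1.4650, 0.1150, -1.3150)
ω' = (-1.2056, -0.1855, 0.8263)

angular accel α = (1.8875, 0.2905, -1.4747)
ω' = ω + α·dt = (-1.2056, -0.1855, 0.8263)
Hamilton product q⊗(0,ω) = (0.9192391, -0.9192391, -0.7778177, 0.4949749)
q' = normalize(q + ½dt·q⊗(0,ω)) = (0.7295, 0.6836, -0.0194, 0.0124)
p + v·dt = (-1.2800, -2.6850, -2.4700)
v + (F/m)dt = (-1.4650, 0.1150, -1.3150)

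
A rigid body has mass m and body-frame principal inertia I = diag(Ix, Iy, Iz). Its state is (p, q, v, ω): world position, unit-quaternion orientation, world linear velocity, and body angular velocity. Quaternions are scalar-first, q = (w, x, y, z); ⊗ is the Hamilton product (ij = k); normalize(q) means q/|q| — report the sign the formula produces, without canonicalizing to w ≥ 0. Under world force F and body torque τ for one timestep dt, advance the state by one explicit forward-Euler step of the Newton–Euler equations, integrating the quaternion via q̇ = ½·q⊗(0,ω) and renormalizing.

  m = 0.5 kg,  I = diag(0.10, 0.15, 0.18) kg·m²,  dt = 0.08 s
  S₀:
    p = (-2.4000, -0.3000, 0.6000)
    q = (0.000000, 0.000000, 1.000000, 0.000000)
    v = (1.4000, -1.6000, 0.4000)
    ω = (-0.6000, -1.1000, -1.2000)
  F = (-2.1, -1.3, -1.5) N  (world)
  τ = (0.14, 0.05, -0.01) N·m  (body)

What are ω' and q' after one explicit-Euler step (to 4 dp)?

(τ − ω×Iω)/I = (1.0040, 0.7173, -0.2389)
new body rate ω' = (-0.5197, -1.0426, -1.2191)
Hamilton product q⊗(0,ω) = (1.1000000, -1.2000000, 0.0000000, 0.6000000)
q' = normalize(q + ½dt·q⊗(0,ω)) = (0.0439, -0.0479, 0.9976, 0.0239)

ω' = (-0.5197, -1.0426, -1.2191)
q' = (0.0439, -0.0479, 0.9976, 0.0239)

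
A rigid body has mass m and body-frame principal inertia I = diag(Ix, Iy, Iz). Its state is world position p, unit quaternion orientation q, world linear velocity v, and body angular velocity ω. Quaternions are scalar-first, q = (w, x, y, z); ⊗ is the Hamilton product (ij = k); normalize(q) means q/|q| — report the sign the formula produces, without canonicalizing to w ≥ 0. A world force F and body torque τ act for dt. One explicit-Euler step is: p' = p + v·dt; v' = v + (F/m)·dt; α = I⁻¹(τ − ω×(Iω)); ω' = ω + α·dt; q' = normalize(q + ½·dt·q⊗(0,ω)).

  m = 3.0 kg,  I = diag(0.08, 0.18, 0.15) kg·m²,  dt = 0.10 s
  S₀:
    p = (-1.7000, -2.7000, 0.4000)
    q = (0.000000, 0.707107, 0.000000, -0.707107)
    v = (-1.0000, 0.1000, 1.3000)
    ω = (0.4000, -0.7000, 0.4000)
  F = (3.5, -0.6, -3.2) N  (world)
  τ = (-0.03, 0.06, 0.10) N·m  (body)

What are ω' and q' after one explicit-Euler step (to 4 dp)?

precession coupling ω×(Iω) = (0.0084, -0.0112, -0.0280)
(τ − ω×Iω)/I = (-0.4800, 0.3956, 0.8533)
ω + α·dt = (0.3520, -0.6604, 0.4853)
q⊗(0,ω) = (0.0000000, -0.4949749, -0.5656856, -0.4949749)
updated quaternion q' = (0.0000, 0.6817, -0.0283, -0.7311)

ω' = (0.3520, -0.6604, 0.4853)
q' = (0.0000, 0.6817, -0.0283, -0.7311)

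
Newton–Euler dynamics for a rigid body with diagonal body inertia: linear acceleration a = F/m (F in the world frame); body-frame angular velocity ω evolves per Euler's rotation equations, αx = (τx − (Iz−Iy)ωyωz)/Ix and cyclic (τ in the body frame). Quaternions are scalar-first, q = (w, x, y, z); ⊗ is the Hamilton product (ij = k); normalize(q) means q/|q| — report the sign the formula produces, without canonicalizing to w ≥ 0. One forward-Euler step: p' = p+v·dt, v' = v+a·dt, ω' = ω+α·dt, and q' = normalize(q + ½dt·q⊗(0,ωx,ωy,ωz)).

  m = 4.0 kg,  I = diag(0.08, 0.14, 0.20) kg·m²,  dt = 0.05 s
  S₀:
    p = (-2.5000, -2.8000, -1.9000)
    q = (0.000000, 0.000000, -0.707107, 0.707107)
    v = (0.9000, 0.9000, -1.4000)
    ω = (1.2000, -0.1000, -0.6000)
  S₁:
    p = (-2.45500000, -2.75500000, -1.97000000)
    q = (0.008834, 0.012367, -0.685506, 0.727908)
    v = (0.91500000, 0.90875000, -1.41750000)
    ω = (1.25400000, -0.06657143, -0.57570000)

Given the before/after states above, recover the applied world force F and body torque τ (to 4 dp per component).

F = (1.2000, 0.7000, -1.4000)
τ = (0.0900, 0.1800, 0.0900)

Δv = v₁−v₀ = (0.01500000, 0.00875000, -0.01750000)
F = m·Δv/dt = (1.2000, 0.7000, -1.4000)
rate change Δω = (0.05400000, 0.03342857, 0.02430000)
precession coupling = (0.0036, 0.0864, -0.0072)
τ = I·(Δω/dt) + ω₀×(Iω₀) = (0.0900, 0.1800, 0.0900)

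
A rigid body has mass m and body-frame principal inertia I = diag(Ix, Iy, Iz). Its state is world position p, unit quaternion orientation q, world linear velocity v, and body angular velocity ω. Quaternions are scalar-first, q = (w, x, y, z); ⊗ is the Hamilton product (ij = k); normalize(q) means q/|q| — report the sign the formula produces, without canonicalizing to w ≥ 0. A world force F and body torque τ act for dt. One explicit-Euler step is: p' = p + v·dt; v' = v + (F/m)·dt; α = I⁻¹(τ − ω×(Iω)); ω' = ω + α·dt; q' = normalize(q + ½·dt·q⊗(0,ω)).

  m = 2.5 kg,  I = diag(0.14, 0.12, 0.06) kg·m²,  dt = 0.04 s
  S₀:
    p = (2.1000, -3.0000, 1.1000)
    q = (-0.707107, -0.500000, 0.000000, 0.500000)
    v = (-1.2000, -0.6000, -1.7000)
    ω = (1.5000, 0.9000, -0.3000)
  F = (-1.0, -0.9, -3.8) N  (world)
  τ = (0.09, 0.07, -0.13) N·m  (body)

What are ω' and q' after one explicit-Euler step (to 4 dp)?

ω' = (1.5211, 0.9353, -0.3687)
q' = (-0.6887, -0.5299, -0.0007, 0.4949)

angular accel α = (0.5271, 0.8833, -1.7167)
ω' = ω + α·dt = (1.5211, 0.9353, -0.3687)
2q̇ = q⊗(0,ω) = (0.9000000, -1.5106605, -0.0363963, -0.2378679)
updated quaternion q' = (-0.6887, -0.5299, -0.0007, 0.4949)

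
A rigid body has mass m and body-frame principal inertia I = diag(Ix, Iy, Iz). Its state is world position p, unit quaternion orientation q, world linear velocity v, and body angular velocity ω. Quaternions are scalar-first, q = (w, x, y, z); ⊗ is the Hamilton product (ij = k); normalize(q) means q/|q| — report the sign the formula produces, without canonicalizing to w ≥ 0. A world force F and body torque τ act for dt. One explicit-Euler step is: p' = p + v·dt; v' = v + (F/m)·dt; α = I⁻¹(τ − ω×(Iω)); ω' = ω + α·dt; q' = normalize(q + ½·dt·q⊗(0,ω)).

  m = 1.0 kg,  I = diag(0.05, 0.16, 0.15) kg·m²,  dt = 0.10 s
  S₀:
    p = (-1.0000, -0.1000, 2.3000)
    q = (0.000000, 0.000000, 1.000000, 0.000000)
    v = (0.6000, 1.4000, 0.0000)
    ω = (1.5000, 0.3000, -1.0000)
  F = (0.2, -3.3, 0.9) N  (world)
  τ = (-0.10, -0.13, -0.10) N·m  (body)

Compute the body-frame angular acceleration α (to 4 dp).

α = (-2.0600, -1.7500, -0.9967)

gyro term ω×Iω = (0.0030, 0.1500, 0.0495)
angular accel α = (-2.0600, -1.7500, -0.9967)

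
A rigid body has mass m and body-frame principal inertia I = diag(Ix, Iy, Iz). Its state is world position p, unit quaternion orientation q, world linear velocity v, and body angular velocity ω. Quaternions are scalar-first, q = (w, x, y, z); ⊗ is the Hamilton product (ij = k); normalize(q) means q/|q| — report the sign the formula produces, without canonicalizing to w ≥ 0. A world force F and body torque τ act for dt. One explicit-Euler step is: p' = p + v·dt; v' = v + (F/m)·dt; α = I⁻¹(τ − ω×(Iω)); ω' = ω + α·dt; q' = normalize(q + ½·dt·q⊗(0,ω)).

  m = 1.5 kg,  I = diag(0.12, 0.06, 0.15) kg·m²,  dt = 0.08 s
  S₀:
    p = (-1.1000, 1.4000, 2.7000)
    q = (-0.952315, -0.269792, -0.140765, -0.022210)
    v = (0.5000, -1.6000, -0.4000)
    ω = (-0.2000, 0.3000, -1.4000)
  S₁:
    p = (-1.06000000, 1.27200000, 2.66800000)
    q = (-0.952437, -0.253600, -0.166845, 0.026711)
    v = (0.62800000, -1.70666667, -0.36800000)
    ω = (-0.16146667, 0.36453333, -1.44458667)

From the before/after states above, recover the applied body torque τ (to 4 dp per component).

ω₁ − ω₀ = (0.03853333, 0.06453333, -0.04458667)
ω₀×(Iω₀) = (-0.0378, -0.0084, 0.0036)
I·α + gyro = (0.0200, 0.0400, -0.0800)

τ = (0.0200, 0.0400, -0.0800)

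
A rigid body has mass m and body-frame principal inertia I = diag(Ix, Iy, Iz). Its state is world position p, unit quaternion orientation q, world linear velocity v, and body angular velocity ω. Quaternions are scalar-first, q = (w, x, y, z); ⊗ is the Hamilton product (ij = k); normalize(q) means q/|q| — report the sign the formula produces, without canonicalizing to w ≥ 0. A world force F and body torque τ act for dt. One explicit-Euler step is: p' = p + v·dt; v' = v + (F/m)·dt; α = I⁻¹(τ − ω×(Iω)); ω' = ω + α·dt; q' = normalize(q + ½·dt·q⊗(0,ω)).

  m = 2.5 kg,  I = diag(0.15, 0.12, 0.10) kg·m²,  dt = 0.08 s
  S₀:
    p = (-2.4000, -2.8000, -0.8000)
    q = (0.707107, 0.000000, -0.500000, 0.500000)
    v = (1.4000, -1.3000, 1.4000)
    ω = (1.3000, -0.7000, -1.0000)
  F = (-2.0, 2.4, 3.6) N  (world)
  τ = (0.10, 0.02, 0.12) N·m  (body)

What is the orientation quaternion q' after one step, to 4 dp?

q' = (0.7113, 0.0706, -0.4925, 0.4965)

q⊗(0,ω) = (0.1500000, 1.7692391, 0.1550251, -0.0571070)
q' = normalize(q + ½dt·q⊗(0,ω)) = (0.7113, 0.0706, -0.4925, 0.4965)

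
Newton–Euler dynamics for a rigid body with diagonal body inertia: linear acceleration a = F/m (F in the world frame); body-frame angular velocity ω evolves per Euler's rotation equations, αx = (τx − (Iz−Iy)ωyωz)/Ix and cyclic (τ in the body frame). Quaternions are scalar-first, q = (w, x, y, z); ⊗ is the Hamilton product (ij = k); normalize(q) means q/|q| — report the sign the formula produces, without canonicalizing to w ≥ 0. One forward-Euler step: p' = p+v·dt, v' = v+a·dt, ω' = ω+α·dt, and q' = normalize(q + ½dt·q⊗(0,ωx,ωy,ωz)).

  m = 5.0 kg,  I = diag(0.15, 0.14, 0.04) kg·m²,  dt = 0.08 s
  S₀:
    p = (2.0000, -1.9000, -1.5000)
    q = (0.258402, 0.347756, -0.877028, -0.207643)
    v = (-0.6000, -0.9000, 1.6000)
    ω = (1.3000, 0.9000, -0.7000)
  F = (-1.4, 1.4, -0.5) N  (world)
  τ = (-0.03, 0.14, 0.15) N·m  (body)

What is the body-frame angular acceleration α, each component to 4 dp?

ω×(Iω) gyroscopic = (0.0630, -0.1001, -0.0117)
angular accel α = (-0.6200, 1.7150, 4.0425)

α = (-0.6200, 1.7150, 4.0425)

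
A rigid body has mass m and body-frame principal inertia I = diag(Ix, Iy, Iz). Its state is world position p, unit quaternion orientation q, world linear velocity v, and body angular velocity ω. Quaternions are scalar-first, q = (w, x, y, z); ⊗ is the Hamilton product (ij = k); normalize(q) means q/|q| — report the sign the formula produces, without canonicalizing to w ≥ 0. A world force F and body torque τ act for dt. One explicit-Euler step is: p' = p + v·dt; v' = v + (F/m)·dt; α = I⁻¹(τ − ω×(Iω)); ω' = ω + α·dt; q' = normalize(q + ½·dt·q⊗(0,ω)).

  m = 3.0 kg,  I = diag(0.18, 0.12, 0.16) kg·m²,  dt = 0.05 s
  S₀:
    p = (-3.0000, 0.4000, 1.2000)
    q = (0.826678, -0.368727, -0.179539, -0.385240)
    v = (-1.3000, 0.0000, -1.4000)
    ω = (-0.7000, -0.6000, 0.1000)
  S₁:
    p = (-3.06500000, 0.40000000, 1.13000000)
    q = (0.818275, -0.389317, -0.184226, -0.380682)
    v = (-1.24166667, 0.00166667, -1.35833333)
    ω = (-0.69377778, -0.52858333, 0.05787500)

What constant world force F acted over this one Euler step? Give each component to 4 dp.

Δv = v₁−v₀ = (0.05833333, 0.00166667, 0.04166667)
applied force F = (3.5000, 0.1000, 2.5000)

F = (3.5000, 0.1000, 2.5000)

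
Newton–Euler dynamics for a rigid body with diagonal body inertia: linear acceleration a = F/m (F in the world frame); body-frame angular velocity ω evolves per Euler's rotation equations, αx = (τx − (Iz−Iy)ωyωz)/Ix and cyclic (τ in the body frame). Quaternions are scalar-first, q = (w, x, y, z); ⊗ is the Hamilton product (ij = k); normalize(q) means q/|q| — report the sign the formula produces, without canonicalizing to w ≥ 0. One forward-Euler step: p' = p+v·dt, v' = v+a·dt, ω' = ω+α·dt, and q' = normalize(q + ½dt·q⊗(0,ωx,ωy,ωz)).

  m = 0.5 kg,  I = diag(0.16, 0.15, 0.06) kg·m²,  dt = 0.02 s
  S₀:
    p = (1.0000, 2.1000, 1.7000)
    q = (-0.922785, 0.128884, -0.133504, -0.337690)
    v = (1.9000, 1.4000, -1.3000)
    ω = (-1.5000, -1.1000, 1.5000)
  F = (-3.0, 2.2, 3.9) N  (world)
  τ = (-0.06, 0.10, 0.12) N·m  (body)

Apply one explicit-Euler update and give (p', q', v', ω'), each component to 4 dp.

linear accel F/m = (-6.0000, 4.4000, 7.8000)
p' = p + v·dt = (1.0380, 2.1280, 1.6740)
v' = v + a·dt = (1.7800, 1.4880, -1.1440)
α = I⁻¹(τ − ω×Iω) = (-1.3031, 2.1667, 2.2750)
new body rate ω' = (-1.5261, -1.0567, 1.5455)
2q̇ = q⊗(0,ω) = (0.5530066, 0.8124625, 1.3282725, -1.7262059)
q + ½dt·q⊗(0,ω), renormalized = (-0.9170, 0.1370, -0.1202, -0.3549)

p' = (1.0380, 2.1280, 1.6740)
q' = (-0.9170, 0.1370, -0.1202, -0.3549)
v' = (1.7800, 1.4880, -1.1440)
ω' = (-1.5261, -1.0567, 1.5455)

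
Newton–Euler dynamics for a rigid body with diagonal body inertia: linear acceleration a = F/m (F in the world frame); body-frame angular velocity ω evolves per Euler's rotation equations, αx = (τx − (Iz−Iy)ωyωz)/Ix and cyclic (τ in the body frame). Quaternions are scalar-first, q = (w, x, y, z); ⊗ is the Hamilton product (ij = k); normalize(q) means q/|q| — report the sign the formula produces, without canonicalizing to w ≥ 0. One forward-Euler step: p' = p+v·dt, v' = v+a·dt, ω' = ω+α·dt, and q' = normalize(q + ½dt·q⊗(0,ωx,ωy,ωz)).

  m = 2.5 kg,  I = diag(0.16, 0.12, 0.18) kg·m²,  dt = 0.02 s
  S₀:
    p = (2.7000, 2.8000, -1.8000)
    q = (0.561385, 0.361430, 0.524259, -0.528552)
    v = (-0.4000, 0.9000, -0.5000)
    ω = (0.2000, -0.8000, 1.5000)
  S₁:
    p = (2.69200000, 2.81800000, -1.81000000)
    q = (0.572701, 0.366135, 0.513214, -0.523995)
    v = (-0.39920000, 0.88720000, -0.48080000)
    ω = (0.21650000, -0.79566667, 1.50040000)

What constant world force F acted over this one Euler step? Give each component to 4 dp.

F = (0.1000, -1.6000, 2.4000)

v₁ − v₀ = (0.00080000, -0.01280000, 0.01920000)
applied force F = (0.1000, -1.6000, 2.4000)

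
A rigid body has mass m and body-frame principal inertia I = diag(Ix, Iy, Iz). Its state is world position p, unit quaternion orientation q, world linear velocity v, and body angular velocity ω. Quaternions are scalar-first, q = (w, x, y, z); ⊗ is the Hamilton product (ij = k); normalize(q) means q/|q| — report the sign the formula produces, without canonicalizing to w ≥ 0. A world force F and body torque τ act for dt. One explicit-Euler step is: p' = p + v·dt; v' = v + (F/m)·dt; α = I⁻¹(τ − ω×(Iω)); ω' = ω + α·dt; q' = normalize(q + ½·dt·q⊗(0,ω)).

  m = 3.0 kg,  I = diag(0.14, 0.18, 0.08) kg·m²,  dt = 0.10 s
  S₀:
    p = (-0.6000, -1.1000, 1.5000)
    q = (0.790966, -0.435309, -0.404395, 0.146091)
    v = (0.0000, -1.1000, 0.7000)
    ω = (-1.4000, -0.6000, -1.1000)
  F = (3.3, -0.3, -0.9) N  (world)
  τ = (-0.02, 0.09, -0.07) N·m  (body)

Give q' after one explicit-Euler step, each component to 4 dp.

q' = (0.7531, -0.4620, -0.4603, 0.0870)

q⊗(0,ω) = (-0.6913695, -0.5748633, -1.1579469, -1.1750302)
updated quaternion q' = (0.7531, -0.4620, -0.4603, 0.0870)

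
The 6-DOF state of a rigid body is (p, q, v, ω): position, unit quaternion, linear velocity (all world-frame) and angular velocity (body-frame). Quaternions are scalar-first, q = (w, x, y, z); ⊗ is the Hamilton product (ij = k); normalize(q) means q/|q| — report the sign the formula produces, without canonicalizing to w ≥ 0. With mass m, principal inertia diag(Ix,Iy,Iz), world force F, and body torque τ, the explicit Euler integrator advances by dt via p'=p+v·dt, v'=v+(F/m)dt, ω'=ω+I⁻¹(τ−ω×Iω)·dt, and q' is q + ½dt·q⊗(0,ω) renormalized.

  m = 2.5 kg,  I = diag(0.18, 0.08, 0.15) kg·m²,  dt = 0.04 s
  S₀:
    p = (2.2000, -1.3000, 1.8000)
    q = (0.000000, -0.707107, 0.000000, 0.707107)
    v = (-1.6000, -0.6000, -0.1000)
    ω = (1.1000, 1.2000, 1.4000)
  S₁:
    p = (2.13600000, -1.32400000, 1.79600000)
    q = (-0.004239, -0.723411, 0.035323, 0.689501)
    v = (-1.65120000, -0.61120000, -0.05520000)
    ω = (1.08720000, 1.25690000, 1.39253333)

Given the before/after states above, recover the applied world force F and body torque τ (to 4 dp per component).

velocity change Δv = (-0.05120000, -0.01120000, 0.04480000)
applied force F = (-3.2000, -0.7000, 2.8000)
rate change Δω = (-0.01280000, 0.05690000, -0.00746667)
I·α + gyro = (0.0600, 0.1600, -0.1600)

F = (-3.2000, -0.7000, 2.8000)
τ = (0.0600, 0.1600, -0.1600)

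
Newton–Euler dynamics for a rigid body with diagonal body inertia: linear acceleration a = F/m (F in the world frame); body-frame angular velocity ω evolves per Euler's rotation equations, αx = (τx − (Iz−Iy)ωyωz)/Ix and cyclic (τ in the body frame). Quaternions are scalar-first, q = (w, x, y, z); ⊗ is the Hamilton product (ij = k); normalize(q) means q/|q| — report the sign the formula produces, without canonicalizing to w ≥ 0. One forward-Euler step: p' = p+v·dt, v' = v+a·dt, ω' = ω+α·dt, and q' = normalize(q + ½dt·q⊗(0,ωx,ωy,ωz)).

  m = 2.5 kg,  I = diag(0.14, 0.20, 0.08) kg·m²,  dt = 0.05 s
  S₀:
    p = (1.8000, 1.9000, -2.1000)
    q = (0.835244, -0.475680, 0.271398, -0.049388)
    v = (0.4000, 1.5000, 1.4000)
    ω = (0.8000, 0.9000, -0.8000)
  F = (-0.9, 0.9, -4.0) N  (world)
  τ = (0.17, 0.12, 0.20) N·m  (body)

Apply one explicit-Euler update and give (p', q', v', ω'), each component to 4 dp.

a = F/m = (-0.3600, 0.3600, -1.6000)
new position p' = (1.8200, 1.9750, -2.0300)
v + (F/m)dt = (0.3820, 1.5180, 1.3200)
ω×(Iω) gyroscopic = (0.0864, -0.0384, 0.0432)
(τ − ω×Iω)/I = (0.5971, 0.7920, 1.9600)
new body rate ω' = (0.8299, 0.9396, -0.7020)
q⊗(0,ω) = (0.0967754, 0.4955260, 0.3316652, -1.3134256)
updated quaternion q' = (0.8371, -0.4630, 0.2795, -0.0822)

p' = (1.8200, 1.9750, -2.0300)
q' = (0.8371, -0.4630, 0.2795, -0.0822)
v' = (0.3820, 1.5180, 1.3200)
ω' = (0.8299, 0.9396, -0.7020)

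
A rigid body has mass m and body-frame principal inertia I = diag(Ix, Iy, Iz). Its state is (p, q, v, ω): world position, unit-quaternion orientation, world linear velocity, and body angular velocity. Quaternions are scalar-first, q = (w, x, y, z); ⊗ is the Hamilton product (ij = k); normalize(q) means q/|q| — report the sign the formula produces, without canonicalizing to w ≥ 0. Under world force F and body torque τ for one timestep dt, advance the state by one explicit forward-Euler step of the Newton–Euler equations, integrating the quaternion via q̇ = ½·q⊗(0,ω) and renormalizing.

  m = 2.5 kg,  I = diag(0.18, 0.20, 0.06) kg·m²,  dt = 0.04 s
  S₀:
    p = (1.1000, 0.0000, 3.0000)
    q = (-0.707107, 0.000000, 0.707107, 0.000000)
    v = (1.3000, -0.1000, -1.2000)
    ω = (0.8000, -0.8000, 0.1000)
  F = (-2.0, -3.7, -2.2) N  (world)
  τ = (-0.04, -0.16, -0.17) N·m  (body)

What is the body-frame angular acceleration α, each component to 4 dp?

α = (-0.2844, -0.8480, -2.6200)

ω×(Iω) gyroscopic = (0.0112, 0.0096, -0.0128)
angular accel α = (-0.2844, -0.8480, -2.6200)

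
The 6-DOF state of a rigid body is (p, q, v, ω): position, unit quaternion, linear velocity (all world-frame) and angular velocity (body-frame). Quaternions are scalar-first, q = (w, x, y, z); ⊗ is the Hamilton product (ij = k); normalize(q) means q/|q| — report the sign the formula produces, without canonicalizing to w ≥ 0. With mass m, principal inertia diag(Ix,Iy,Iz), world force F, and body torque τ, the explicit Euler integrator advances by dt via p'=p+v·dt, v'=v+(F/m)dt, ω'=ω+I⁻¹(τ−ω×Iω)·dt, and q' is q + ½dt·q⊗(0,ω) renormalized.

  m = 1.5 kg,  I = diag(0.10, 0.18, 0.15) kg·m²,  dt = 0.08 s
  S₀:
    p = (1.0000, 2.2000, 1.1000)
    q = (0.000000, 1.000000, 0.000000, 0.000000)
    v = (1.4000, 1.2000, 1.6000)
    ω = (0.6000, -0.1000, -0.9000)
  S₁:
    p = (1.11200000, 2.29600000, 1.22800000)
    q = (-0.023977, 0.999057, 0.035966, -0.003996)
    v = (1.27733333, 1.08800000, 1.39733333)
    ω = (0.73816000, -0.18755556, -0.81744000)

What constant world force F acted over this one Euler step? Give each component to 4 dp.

F = (-2.3000, -2.1000, -3.8000)

velocity change Δv = (-0.12266667, -0.11200000, -0.20266667)
F = m·Δv/dt = (-2.3000, -2.1000, -3.8000)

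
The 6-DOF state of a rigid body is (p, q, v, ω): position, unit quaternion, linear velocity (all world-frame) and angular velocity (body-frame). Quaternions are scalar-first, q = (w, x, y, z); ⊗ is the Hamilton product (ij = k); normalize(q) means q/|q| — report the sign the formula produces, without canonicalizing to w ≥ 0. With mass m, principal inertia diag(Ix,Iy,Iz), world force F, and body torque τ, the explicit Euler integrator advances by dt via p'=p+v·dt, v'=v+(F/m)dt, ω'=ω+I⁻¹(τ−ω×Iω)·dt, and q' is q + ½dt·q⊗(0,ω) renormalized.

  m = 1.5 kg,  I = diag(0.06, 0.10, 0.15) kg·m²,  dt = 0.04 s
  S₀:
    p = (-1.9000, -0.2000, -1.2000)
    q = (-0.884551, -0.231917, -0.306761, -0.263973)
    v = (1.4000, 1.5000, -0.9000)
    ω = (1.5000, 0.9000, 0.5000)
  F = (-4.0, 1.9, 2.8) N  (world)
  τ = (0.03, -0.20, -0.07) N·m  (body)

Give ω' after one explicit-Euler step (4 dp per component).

gyro term ω×Iω = (0.0225, -0.0675, 0.0540)
α = I⁻¹(τ − ω×Iω) = (0.1250, -1.3250, -0.8267)
new body rate ω' = (1.5050, 0.8470, 0.4669)

ω' = (1.5050, 0.8470, 0.4669)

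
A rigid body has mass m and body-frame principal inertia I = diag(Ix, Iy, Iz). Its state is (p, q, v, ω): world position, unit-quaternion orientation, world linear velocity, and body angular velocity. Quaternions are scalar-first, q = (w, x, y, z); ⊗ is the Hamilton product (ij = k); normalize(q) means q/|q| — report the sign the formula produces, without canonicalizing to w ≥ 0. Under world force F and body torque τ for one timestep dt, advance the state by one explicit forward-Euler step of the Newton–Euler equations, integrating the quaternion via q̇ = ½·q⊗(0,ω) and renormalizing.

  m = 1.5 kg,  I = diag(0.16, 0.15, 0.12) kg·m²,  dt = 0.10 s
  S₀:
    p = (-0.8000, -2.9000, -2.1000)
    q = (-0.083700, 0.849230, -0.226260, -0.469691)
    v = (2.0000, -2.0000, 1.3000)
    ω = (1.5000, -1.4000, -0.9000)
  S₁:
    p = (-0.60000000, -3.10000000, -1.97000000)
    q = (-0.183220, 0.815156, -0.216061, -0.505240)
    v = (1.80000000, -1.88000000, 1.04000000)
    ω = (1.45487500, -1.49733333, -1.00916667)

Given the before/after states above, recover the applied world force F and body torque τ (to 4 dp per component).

Δω = ω₁−ω₀ = (-0.04512500, -0.09733333, -0.10916667)
τ = I·(Δω/dt) + ω₀×(Iω₀) = (-0.1100, -0.2000, -0.1100)
v₁ − v₀ = (-0.20000000, 0.12000000, -0.26000000)
m·(v₁−v₀)/dt = (-3.0000, 1.8000, -3.9000)

F = (-3.0000, 1.8000, -3.9000)
τ = (-0.1100, -0.2000, -0.1100)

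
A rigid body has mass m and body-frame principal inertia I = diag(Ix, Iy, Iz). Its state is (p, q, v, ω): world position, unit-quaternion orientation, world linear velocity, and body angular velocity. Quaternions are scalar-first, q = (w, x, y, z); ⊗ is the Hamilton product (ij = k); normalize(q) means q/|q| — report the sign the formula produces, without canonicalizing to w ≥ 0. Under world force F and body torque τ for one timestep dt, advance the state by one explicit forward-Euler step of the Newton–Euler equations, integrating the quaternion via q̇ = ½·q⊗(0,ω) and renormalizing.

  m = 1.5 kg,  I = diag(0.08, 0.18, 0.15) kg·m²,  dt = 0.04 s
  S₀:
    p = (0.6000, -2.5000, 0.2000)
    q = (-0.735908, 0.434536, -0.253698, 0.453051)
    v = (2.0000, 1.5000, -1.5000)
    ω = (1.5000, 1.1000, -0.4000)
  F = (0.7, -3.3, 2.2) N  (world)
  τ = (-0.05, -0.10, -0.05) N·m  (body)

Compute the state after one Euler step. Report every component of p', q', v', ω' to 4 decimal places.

ω×(Iω) gyroscopic = (0.0132, 0.0420, 0.1650)
(τ − ω×Iω)/I = (-0.7900, -0.7889, -1.4333)
new body rate ω' = (1.4684, 1.0684, -0.4573)
q⊗(0,ω) = (-0.1915158, -1.5007389, 0.0438921, 1.1528998)
updated quaternion q' = (-0.7392, 0.4042, -0.2526, 0.4758)
new position p' = (0.6800, -2.4400, 0.1400)
v + (F/m)dt = (2.0187, 1.4120, -1.4413)

p' = (0.6800, -2.4400, 0.1400)
q' = (-0.7392, 0.4042, -0.2526, 0.4758)
v' = (2.0187, 1.4120, -1.4413)
ω' = (1.4684, 1.0684, -0.4573)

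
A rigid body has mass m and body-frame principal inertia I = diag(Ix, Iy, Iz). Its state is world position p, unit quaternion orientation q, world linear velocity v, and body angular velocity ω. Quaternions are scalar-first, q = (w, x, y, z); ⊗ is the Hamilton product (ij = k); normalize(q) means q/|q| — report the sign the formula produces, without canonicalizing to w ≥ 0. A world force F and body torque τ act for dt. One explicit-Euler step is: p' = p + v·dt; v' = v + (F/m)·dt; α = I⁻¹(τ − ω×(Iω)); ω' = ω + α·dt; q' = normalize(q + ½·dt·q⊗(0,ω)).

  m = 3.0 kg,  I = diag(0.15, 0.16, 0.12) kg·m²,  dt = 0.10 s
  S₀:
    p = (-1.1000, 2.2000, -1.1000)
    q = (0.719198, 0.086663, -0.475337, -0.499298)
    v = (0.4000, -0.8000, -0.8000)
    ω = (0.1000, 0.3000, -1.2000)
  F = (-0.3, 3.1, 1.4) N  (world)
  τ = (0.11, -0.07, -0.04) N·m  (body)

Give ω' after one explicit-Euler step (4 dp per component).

gyro term ω×Iω = (0.0144, -0.0036, 0.0003)
angular accel α = (0.6373, -0.4150, -0.3358)
ω + α·dt = (0.1637, 0.2585, -1.2336)

ω' = (0.1637, 0.2585, -1.2336)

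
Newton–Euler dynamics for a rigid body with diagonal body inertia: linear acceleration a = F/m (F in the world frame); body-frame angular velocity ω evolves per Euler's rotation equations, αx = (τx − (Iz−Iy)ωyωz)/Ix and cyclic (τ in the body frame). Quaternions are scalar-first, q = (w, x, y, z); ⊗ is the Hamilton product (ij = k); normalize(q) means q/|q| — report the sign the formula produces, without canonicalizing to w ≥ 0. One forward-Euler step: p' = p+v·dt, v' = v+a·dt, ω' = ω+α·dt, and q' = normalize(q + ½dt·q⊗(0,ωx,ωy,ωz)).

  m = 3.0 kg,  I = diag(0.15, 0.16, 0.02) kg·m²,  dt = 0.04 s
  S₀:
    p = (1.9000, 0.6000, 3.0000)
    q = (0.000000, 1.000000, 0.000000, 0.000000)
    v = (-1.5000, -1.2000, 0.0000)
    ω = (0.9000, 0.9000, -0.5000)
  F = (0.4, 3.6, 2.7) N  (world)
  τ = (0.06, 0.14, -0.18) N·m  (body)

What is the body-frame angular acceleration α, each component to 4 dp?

gyro term ω×Iω = (0.0630, -0.0585, 0.0081)
α = I⁻¹(τ − ω×Iω) = (-0.0200, 1.2406, -9.4050)

α = (-0.0200, 1.2406, -9.4050)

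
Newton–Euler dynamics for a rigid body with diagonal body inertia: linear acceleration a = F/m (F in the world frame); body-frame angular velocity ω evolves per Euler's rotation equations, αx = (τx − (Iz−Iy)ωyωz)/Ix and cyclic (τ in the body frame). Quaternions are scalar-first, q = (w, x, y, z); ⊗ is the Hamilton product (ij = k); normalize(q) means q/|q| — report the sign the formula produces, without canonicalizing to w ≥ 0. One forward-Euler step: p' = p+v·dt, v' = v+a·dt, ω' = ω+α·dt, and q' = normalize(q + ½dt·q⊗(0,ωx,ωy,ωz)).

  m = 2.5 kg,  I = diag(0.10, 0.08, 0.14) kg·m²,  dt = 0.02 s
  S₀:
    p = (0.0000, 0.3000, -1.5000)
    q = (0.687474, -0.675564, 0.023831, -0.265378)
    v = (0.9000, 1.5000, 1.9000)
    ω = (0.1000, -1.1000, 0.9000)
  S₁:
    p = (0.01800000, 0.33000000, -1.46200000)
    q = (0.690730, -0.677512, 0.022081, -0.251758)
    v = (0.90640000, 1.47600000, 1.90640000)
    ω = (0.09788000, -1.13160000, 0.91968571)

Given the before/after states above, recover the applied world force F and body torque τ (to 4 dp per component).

Δω = ω₁−ω₀ = (-0.00212000, -0.03160000, 0.01968571)
gyro term ω₀×Iω₀ = (-0.0594, -0.0036, 0.0022)
applied torque τ = (-0.0700, -0.1300, 0.1400)
v₁ − v₀ = (0.00640000, -0.02400000, 0.00640000)
m·(v₁−v₀)/dt = (0.8000, -3.0000, 0.8000)

F = (0.8000, -3.0000, 0.8000)
τ = (-0.0700, -0.1300, 0.1400)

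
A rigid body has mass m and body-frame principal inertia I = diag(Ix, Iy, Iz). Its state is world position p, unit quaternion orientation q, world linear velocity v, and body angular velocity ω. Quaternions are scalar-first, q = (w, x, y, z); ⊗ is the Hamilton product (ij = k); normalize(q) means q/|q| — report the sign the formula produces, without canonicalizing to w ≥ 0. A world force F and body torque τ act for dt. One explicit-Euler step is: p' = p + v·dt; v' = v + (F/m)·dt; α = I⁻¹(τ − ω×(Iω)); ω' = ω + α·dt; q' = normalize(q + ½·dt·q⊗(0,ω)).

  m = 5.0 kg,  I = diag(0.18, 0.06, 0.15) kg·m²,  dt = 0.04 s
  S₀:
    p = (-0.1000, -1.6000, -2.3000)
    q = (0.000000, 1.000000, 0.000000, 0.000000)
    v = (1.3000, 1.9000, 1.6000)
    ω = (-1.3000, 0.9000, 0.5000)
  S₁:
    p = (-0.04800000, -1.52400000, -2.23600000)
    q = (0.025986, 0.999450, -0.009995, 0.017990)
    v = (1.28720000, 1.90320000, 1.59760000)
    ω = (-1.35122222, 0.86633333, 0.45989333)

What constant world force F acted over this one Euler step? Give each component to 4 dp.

F = (-1.6000, 0.4000, -0.3000)

v₁ − v₀ = (-0.01280000, 0.00320000, -0.00240000)
applied force F = (-1.6000, 0.4000, -0.3000)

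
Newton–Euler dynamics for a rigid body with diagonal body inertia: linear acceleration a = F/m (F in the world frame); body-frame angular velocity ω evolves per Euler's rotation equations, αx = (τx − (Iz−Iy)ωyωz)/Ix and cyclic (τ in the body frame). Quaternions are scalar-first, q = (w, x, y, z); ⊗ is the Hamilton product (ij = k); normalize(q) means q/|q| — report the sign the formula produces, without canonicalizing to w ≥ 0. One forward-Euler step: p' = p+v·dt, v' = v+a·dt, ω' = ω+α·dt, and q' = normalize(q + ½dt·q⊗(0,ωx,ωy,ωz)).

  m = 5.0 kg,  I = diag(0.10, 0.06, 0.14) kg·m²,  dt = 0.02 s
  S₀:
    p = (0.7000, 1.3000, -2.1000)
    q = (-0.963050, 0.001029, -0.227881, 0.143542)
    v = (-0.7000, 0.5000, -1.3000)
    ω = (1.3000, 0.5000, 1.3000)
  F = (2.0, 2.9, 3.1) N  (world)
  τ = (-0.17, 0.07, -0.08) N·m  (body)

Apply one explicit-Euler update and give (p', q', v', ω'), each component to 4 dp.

p' = (0.6860, 1.3100, -2.1260)
q' = (-0.9636, -0.0152, -0.2308, 0.1340)
v' = (-0.6920, 0.5116, -1.2876)
ω' = (1.2556, 0.5459, 1.2923)

angular accel α = (-2.2200, 2.2933, -0.3857)
ω' = ω + α·dt = (1.2556, 0.5459, 1.2923)
Hamilton product q⊗(0,ω) = (-0.0740018, -1.6199813, -0.2962581, -0.9552052)
updated quaternion q' = (-0.9636, -0.0152, -0.2308, 0.1340)
a = F/m = (0.4000, 0.5800, 0.6200)
new position p' = (0.6860, 1.3100, -2.1260)
new velocity v' = (-0.6920, 0.5116, -1.2876)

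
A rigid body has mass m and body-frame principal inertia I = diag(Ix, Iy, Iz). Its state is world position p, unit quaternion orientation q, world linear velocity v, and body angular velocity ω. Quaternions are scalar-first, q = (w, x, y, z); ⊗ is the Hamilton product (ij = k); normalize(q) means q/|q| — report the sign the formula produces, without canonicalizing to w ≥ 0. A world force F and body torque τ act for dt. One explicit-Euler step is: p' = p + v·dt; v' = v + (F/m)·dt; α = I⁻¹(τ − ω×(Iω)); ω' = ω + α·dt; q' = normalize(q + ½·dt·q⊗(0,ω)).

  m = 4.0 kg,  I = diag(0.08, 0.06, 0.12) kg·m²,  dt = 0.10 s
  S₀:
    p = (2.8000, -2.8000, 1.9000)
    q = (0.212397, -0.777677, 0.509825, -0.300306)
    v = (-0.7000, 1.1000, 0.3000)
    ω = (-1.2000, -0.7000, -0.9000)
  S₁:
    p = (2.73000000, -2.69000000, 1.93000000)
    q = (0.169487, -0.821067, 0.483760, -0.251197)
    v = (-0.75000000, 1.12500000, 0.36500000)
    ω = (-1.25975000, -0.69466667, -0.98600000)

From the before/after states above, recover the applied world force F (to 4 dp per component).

F = (-2.0000, 1.0000, 2.6000)

Δv = v₁−v₀ = (-0.05000000, 0.02500000, 0.06500000)
applied force F = (-2.0000, 1.0000, 2.6000)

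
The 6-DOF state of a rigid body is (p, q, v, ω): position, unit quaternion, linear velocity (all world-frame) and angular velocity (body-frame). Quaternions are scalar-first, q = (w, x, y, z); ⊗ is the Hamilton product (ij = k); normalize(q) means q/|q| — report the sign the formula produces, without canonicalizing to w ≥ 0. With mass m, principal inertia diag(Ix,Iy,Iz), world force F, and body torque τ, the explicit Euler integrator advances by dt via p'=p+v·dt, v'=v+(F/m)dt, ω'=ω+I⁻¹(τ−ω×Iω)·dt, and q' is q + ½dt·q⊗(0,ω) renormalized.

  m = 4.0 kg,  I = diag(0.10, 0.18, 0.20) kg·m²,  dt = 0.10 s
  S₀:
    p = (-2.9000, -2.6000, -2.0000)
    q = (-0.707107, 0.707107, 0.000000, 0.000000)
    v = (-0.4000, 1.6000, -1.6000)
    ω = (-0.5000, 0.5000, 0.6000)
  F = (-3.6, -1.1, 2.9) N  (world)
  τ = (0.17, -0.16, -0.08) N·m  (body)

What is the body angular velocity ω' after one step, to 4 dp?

gyro term ω×Iω = (0.0060, 0.0300, -0.0200)
angular accel α = (1.6400, -1.0556, -0.3000)
ω' = ω + α·dt = (-0.3360, 0.3944, 0.5700)

ω' = (-0.3360, 0.3944, 0.5700)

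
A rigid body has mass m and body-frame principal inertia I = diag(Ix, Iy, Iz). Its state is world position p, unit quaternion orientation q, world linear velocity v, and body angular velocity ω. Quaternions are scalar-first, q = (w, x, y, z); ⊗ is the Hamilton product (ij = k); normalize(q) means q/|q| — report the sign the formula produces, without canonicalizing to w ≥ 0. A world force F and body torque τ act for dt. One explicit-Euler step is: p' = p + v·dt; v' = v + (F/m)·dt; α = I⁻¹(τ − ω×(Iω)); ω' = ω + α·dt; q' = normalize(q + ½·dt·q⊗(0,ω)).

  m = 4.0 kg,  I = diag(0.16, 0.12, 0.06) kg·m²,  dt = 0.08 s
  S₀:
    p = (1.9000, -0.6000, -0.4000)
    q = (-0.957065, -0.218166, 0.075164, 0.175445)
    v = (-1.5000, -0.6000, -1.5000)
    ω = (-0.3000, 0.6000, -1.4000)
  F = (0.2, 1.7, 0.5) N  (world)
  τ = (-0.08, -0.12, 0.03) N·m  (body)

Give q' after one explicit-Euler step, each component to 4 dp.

q⊗(0,ω) = (0.1350748, 0.0766229, -0.9323049, 1.2315406)
q' = normalize(q + ½dt·q⊗(0,ω)) = (-0.9498, -0.2147, 0.0378, 0.2243)

q' = (-0.9498, -0.2147, 0.0378, 0.2243)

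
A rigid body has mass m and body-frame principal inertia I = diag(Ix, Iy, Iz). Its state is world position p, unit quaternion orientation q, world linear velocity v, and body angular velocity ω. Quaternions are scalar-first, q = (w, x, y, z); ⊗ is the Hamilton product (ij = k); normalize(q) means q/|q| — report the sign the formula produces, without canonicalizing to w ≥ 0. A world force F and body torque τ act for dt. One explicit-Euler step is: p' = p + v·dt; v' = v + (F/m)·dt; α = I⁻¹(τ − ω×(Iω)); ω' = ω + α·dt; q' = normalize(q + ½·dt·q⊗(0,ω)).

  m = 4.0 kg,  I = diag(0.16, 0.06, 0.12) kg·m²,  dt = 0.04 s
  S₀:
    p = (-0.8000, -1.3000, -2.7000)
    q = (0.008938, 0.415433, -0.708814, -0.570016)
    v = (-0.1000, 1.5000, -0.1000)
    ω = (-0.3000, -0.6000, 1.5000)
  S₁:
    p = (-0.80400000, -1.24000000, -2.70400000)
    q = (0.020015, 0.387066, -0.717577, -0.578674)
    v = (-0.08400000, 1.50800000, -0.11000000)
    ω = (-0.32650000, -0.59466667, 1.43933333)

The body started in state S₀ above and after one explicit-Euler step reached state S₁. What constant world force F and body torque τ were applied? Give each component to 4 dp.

ω₁ − ω₀ = (-0.02650000, 0.00533333, -0.06066667)
τ = I·(Δω/dt) + ω₀×(Iω₀) = (-0.1600, -0.0100, -0.2000)
v₁ − v₀ = (0.01600000, 0.00800000, -0.01000000)
m·(v₁−v₀)/dt = (1.6000, 0.8000, -1.0000)

F = (1.6000, 0.8000, -1.0000)
τ = (-0.1600, -0.0100, -0.2000)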